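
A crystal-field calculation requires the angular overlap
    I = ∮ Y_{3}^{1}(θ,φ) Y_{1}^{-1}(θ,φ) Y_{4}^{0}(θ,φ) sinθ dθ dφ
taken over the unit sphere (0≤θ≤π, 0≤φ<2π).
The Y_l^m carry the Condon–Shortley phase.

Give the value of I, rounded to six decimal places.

0.150786

m-sum 0 ✓  L=8 even ✓  2≤4≤4 ✓
Π(2lᵢ+1) = 7×3×9 = 189
triangle coeff Δ(3,1,4) = 1/252
Σ_t [0,0]: t=0:+1/36 = 1/36
(3j)²=4/63 [(3 1 4; 0 0 0)], sign=+1
Σ_t [0,0]: t=0:+1/96 = 1/96
(3j)²=1/42 [(3 1 4; 1 -1 0)], sign=+1
⇒ 4πI² = 2/7
I = (+1)√(2/7/(4π)) = 0.15078601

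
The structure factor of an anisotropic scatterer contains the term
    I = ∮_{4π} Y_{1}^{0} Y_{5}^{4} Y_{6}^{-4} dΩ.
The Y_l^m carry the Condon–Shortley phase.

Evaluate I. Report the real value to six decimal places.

0.182727

m-sum 0 ✓  L=12 even ✓  4≤6≤6 ✓
Π(2lᵢ+1) = 3×11×13 = 429
triangle coeff Δ(1,5,6) = 1/858
Σ_t [0,0]: t=0:+1/14400 = 1/14400
(3j)²=6/143 [(1 5 6; 0 0 0)], sign=+1
Σ_t [0,0]: t=0:+1/362880 = 1/362880
(3j)²=10/429 [(1 5 6; 0 4 -4)], sign=+1
⇒ 4πI² = 60/143
I = (+1)√(60/143/(4π)) = 0.18272698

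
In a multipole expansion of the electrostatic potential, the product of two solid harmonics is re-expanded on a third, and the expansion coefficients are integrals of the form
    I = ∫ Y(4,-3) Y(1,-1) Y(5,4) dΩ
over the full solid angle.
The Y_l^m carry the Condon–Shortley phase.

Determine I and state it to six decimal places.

Rules hold: Σm=0, L=10 even, 3≤5≤5.
N = 9·3·11 = 297
Δ = 0!·8!·2!/11! = 1/495
Racah Σ t=0..0: t=0:+1/576 = 1/576
⇒ 3j(4 1 5; 0 0 0)² = 5/99, sgn -1
Racah Σ t=0..0: t=0:+1/10080 = 1/10080
⇒ 3j(4 1 5; -3 -1 4)² = 4/55, sgn -1
4πI² = N·(3j₀)²·(3jₘ)² = 12/11
I = +1·√(1.09091/4π) = 0.29463840

0.294638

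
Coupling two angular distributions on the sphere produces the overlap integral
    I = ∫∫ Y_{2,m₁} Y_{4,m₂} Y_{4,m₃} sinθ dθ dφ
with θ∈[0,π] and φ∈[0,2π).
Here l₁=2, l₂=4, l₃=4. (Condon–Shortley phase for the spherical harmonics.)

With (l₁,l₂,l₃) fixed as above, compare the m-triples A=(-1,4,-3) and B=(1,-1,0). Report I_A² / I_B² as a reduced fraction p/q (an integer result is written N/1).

98/5

Shared (l₁,l₂,l₃)=(2,4,4): N and (l;000)² cancel in I_A²/I_B².
A: Δ = 2!·2!·6!/11! = 1/13860; Racah Σ t=2..2: t=2:+1/1440 = 1/1440; ⇒ 3j(2 4 4; -1 4 -3)² = 7/165, sgn -1
B: Δ = 2!·2!·6!/11! = 1/13860; Racah Σ t=0..1: t=0:+1/72 t=1:−1/96 = 1/288; ⇒ 3j(2 4 4; 1 -1 0)² = 1/462, sgn +1
I_A²/I_B² = (7/165)/(1/462) = 98/5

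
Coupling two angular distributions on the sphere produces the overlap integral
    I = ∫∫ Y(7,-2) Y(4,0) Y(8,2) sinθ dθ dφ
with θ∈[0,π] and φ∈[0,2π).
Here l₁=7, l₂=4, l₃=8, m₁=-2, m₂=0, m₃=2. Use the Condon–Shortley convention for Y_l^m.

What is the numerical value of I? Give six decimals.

0.000000

Σlᵢ=19 odd — θ-integrand is odd under cosθ→−cosθ; I=0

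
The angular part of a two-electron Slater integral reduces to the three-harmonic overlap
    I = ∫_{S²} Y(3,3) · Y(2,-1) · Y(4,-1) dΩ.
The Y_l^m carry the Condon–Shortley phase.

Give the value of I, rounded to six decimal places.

0.000000

3 − 1 − 1 = 1 ≠ 0: azimuthal integral kills it; I = 0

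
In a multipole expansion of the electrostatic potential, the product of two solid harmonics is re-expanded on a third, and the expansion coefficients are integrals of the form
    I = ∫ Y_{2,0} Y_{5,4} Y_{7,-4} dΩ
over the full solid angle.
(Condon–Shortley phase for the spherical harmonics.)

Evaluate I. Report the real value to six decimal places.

0.145565

Rules hold: Σm=0, L=14 even, 3≤7≤7.
N = 5·11·15 = 825
Δ = 0!·4!·10!/15! = 1/15015
Racah Σ t=0..0: t=0:+1/57600 = 1/57600
⇒ 3j(2 5 7; 0 0 0)² = 21/715, sgn -1
Racah Σ t=0..0: t=0:+1/1451520 = 1/1451520
⇒ 3j(2 5 7; 0 4 -4)² = 1/91, sgn -1
4πI² = N·(3j₀)²·(3jₘ)² = 45/169
I = +1·√(0.266272/4π) = 0.14556534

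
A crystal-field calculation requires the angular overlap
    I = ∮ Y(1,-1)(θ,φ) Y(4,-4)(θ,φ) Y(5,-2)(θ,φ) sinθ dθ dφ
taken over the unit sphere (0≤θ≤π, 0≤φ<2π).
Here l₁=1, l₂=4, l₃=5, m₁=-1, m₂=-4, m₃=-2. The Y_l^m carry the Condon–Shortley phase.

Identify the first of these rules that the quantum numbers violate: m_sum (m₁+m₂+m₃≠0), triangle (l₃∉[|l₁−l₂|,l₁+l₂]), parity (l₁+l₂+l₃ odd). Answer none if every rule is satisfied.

m_sum

azimuthal sum: -1 − 4 − 2 = -7  ✗
3 ≤ 5 ≤ 5 (triangle on l)
L = 1 + 4 + 5 = 10 (even)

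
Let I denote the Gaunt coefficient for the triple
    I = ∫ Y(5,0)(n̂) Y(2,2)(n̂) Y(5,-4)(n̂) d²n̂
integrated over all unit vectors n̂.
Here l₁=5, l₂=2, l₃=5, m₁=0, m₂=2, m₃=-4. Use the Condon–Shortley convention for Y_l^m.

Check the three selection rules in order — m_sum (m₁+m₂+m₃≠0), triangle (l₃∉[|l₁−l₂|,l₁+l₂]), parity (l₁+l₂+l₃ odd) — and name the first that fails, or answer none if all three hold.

m_sum

azimuthal sum: 0 + 2 − 4 = -2  ✗
3 ≤ 5 ≤ 7 (triangle on l)
L = 5 + 2 + 5 = 12 (even)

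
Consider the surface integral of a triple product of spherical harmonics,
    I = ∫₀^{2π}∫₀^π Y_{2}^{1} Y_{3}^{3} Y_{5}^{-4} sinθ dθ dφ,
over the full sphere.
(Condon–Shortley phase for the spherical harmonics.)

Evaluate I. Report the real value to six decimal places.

Checks pass: Σm=0; 10 even; l₃=5∈[1,5].
(2·2+1)(2·3+1)(2·5+1) = 385
Δ: 0! 4! 6! / 11! → 1/2310
sum: t=0:+1/144 = 1/144
3j²(2 3 5; 0 0 0) = Δ·Π!·Σ² = 10/231  (sign -1)
sum: t=0:+1/4320 = 1/4320
3j²(2 3 5; 1 3 -4) = Δ·Π!·Σ² = 2/55  (sign -1)
combine: 4πI² = 385·10/231·2/55 = 20/33
take √, sign +1: I = 0.21961050

0.219610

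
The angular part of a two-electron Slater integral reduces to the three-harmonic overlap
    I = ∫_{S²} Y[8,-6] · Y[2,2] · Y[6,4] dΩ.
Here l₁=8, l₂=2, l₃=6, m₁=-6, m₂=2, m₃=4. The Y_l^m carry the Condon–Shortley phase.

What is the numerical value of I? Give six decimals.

Checks pass: Σm=0; 16 even; l₃=6∈[6,10].
(2·8+1)(2·2+1)(2·6+1) = 1105
Δ: 4! 12! 0! / 17! → 1/30940
sum: t=2:+1/2073600 = 1/2073600
3j²(8 2 6; 0 0 0) = Δ·Π!·Σ² = 28/1105  (sign +1)
sum: t=4:+1/174182400 = 1/174182400
3j²(8 2 6; -6 2 4) = Δ·Π!·Σ² = 11/340  (sign +1)
combine: 4πI² = 1105·28/1105·11/340 = 77/85
take √, sign +1: I = 0.26849176

0.268492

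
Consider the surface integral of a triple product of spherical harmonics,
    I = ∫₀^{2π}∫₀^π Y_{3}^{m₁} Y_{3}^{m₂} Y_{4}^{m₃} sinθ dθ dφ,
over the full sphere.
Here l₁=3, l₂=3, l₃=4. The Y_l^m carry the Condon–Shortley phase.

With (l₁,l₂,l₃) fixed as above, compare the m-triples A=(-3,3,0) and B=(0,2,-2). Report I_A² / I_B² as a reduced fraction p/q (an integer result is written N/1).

l's match ⇒ only the (l;m) 3-j factors differ between A and B.
A: triangle coeff Δ(3,3,4) = 1/34650; Σ_t [2,2]: t=2:+1/1152 = 1/1152; (3j)²=1/154 [(3 3 4; -3 3 0)], sign=+1
B: triangle coeff Δ(3,3,4) = 1/34650; Σ_t [1,2]: t=1:−1/96 t=2:+1/72 = 1/288; (3j)²=1/462 [(3 3 4; 0 2 -2)], sign=+1
I_A²/I_B² = (1/154)/(1/462) = 3/1

3/1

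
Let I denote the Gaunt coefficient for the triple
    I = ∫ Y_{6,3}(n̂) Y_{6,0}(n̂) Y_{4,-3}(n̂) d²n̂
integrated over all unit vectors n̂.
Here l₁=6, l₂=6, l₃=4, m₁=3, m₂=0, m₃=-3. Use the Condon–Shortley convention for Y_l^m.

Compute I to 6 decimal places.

Checks pass: Σm=0; 16 even; l₃=4∈[0,12].
(2·6+1)(2·6+1)(2·4+1) = 1521
Δ: 8! 4! 4! / 17! → 1/15315300
sum: t=2:+1/829440 t=3:−1/25920 t=4:+1/9216 t=5:−1/25920 t=6:+1/829440 = 7/207360
3j²(6 6 4; 0 0 0) = Δ·Π!·Σ² = 28/2431  (sign +1)
sum: t=2:+1/207360 t=3:−1/103680 = -1/207360
3j²(6 6 4; 3 0 -3) = Δ·Π!·Σ² = 21/2431  (sign +1)
combine: 4πI² = 1521·28/2431·21/2431 = 5292/34969
take √, sign +1: I = 0.10973960

0.109740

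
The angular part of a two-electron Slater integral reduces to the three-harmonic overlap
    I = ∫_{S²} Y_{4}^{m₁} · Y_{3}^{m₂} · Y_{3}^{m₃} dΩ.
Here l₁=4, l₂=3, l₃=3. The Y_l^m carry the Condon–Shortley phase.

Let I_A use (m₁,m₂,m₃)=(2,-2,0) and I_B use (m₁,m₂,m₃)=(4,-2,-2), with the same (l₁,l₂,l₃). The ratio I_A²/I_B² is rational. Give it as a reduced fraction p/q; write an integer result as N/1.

3/70

Same 4,3,3: normalisation and zero-m 3j drop out of the ratio.
A: Δ: 4! 4! 2! / 11! → 1/34650; sum: t=0:+1/96 t=1:−1/72 = -1/288; 3j²(4 3 3; 2 -2 0) = Δ·Π!·Σ² = 1/462  (sign +1)
B: Δ: 4! 4! 2! / 11! → 1/34650; sum: t=0:+1/576 = 1/576; 3j²(4 3 3; 4 -2 -2) = Δ·Π!·Σ² = 5/99  (sign -1)
I_A²/I_B² = (1/462)/(5/99) = 3/70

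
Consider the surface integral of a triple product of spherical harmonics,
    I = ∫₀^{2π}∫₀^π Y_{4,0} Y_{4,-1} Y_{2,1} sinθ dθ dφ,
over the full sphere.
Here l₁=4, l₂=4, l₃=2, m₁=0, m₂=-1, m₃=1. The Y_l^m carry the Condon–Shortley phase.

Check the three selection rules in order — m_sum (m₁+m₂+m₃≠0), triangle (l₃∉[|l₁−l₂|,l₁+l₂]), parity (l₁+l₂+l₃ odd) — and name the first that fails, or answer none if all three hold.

m₁+m₂+m₃ = 0 − 1 + 1 = 0  ✓
triangle: |4−4|=0 ≤ l₃=2 ≤ 4+4=8  ✓
parity: l₁+l₂+l₃ = 10 is even  ✓

none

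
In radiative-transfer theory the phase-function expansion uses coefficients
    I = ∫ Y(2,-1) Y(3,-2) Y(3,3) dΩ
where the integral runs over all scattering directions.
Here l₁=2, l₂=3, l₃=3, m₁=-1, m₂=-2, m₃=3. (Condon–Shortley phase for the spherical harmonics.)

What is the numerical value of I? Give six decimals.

Checks pass: Σm=0; 8 even; l₃=3∈[1,5].
(2·2+1)(2·3+1)(2·3+1) = 245
Δ: 2! 2! 4! / 9! → 1/3780
sum: t=0:+1/24 t=1:−1/4 t=2:+1/24 = -1/6
3j²(2 3 3; 0 0 0) = Δ·Π!·Σ² = 4/105  (sign +1)
sum: t=1:−1/48 = -1/48
3j²(2 3 3; -1 -2 3) = Δ·Π!·Σ² = 5/84  (sign -1)
combine: 4πI² = 245·4/105·5/84 = 5/9
take √, sign -1: I = -0.21026104

-0.210261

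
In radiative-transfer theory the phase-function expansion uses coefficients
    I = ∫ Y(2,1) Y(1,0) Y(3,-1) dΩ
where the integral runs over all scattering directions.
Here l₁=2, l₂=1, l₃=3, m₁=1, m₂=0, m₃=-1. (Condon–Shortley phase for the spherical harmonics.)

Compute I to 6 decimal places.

m-sum 0 ✓  L=6 even ✓  1≤3≤3 ✓
Π(2lᵢ+1) = 5×3×7 = 105
triangle coeff Δ(2,1,3) = 1/105
Σ_t [0,0]: t=0:+1/4 = 1/4
(3j)²=3/35 [(2 1 3; 0 0 0)], sign=-1
Σ_t [0,0]: t=0:+1/6 = 1/6
(3j)²=8/105 [(2 1 3; 1 0 -1)], sign=+1
⇒ 4πI² = 24/35
I = (-1)√(24/35/(4π)) = -0.23359668

-0.233597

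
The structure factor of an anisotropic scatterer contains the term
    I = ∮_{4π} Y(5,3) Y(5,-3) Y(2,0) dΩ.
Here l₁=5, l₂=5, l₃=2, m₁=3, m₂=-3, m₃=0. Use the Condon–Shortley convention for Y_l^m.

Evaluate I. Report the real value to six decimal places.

-0.016174

m-sum 0 ✓  L=12 even ✓  0≤2≤10 ✓
Π(2lᵢ+1) = 11×11×5 = 605
triangle coeff Δ(5,5,2) = 1/38610
Σ_t [3,5]: t=3:−1/2880 t=4:+1/576 t=5:−1/2880 = 1/960
(3j)²=10/429 [(5 5 2; 0 0 0)], sign=+1
Σ_t [0,2]: t=0:+1/161280 t=1:−1/5040 t=2:+1/5760 = -1/53760
(3j)²=1/4290 [(5 5 2; 3 -3 0)], sign=-1
⇒ 4πI² = 5/1521
I = (-1)√(5/1521/(4π)) = -0.01617393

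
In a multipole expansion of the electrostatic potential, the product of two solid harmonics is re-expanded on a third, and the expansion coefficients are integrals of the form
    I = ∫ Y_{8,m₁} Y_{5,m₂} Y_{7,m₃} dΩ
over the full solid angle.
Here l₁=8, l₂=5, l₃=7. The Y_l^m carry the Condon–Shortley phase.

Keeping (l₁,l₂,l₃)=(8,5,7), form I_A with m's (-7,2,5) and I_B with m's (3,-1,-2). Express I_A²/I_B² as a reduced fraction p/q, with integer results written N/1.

Same 8,5,7: normalisation and zero-m 3j drop out of the ratio.
A: Δ: 6! 10! 4! / 21! → 1/814773960; sum: t=5:−1/1741824000 t=6:+1/1567641600 = 1/15676416000; 3j²(8 5 7; -7 2 5) = Δ·Π!·Σ² = 11/58140  (sign +1)
B: Δ: 6! 10! 4! / 21! → 1/814773960; sum: t=0:+1/248832000 t=1:−1/12441600 t=2:+1/5806080 t=3:−1/17418240 t=4:+1/418037760 = 61/1492992000; 3j²(8 5 7; 3 -1 -2) = Δ·Π!·Σ² = 3721/503880  (sign -1)
I_A²/I_B² = (11/58140)/(3721/503880) = 286/11163

286/11163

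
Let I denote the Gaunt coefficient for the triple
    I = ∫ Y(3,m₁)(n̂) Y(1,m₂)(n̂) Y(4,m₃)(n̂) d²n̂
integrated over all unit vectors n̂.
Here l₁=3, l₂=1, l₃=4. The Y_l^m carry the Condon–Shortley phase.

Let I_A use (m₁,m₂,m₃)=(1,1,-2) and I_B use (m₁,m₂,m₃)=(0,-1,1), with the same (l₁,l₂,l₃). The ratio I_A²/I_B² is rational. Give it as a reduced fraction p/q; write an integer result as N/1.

l's match ⇒ only the (l;m) 3-j factors differ between A and B.
A: triangle coeff Δ(3,1,4) = 1/252; Σ_t [0,0]: t=0:+1/96 = 1/96; (3j)²=5/84 [(3 1 4; 1 1 -2)], sign=+1
B: triangle coeff Δ(3,1,4) = 1/252; Σ_t [0,0]: t=0:+1/72 = 1/72; (3j)²=5/126 [(3 1 4; 0 -1 1)], sign=-1
I_A²/I_B² = (5/84)/(5/126) = 3/2

3/2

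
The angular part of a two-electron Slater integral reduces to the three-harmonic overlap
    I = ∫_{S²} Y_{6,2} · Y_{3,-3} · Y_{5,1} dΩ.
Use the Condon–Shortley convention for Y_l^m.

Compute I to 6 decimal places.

-0.174062

Rules hold: Σm=0, L=14 even, 3≤5≤9.
N = 13·7·11 = 1001
Δ = 4!·8!·2!/15! = 1/675675
Racah Σ t=1..3: t=1:−1/8640 t=2:+1/2304 t=3:−1/8640 = 7/34560
⇒ 3j(6 3 5; 0 0 0)² = 7/429, sgn -1
Racah Σ t=0..0: t=0:+1/27648 = 1/27648
⇒ 3j(6 3 5; 2 -3 1)² = 10/429, sgn +1
4πI² = N·(3j₀)²·(3jₘ)² = 490/1287
I = -1·√(0.38073/4π) = -0.17406195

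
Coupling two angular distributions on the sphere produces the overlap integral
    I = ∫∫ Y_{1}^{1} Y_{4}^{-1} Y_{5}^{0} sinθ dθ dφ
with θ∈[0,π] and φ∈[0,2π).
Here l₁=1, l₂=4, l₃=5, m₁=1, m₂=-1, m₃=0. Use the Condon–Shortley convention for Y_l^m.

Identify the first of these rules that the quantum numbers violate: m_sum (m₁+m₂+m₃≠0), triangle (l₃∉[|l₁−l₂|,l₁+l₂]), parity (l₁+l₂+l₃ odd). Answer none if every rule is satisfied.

azimuthal sum: 1 − 1 + 0 = 0  ✓
3 ≤ 5 ≤ 5 (triangle on l)  ✓
L = 1 + 4 + 5 = 10 (even)  ✓

none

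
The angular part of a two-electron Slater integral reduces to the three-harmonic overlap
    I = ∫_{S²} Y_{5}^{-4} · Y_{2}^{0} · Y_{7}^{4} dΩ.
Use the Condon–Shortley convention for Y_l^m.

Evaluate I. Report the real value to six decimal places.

m-sum 0 ✓  L=14 even ✓  3≤7≤7 ✓
Π(2lᵢ+1) = 11×5×15 = 825
triangle coeff Δ(5,2,7) = 1/15015
Σ_t [0,0]: t=0:+1/57600 = 1/57600
(3j)²=21/715 [(5 2 7; 0 0 0)], sign=-1
Σ_t [0,0]: t=0:+1/1451520 = 1/1451520
(3j)²=1/91 [(5 2 7; -4 0 4)], sign=-1
⇒ 4πI² = 45/169
I = (+1)√(45/169/(4π)) = 0.14556534

0.145565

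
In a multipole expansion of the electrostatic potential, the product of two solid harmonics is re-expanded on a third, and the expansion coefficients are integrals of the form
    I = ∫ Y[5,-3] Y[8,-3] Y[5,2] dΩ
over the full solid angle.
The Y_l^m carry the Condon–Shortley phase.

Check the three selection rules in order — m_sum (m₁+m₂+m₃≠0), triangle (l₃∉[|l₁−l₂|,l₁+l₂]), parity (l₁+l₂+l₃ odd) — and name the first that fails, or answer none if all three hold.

azimuthal sum: -3 − 3 + 2 = -4  ✗
3 ≤ 5 ≤ 13 (triangle on l)
L = 5 + 8 + 5 = 18 (even)

m_sum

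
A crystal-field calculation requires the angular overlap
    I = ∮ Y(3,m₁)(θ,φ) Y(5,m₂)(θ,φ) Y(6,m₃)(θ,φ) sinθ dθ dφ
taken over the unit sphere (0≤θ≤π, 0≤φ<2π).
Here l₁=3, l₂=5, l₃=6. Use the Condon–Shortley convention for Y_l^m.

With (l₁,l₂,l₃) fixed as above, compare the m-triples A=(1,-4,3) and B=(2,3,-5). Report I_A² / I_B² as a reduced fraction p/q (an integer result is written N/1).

Shared (l₁,l₂,l₃)=(3,5,6): N and (l;000)² cancel in I_A²/I_B².
A: Δ = 2!·4!·8!/15! = 1/675675; Racah Σ t=0..1: t=0:+1/40320 t=1:−1/241920 = 1/48384; ⇒ 3j(3 5 6; 1 -4 3)² = 24/1001, sgn -1
B: Δ = 2!·4!·8!/15! = 1/675675; Racah Σ t=0..1: t=0:+1/483840 t=1:−1/120960 = -1/161280; ⇒ 3j(3 5 6; 2 3 -5)² = 2/91, sgn +1
I_A²/I_B² = (24/1001)/(2/91) = 12/11

12/11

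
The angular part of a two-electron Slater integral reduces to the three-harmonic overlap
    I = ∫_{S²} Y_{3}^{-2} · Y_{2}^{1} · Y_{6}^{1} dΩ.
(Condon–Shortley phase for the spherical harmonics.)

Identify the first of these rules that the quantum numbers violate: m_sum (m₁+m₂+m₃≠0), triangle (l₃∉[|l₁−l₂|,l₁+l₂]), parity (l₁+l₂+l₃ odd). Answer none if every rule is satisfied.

triangle

Σmᵢ = 0  ✓
l₃∈[|l₁−l₂|,l₁+l₂]=[1,5], have l₃=6  ✗
Σlᵢ = 11 ⇒ odd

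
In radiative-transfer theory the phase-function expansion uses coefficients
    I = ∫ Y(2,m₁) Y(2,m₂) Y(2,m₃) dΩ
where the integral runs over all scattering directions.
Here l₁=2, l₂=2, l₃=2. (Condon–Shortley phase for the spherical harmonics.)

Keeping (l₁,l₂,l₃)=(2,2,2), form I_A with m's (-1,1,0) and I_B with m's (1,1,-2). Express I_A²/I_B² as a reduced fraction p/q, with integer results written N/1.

l's match ⇒ only the (l;m) 3-j factors differ between A and B.
A: triangle coeff Δ(2,2,2) = 1/630; Σ_t [1,2]: t=1:−1/4 t=2:+1/2 = 1/4; (3j)²=1/70 [(2 2 2; -1 1 0)], sign=+1
B: triangle coeff Δ(2,2,2) = 1/630; Σ_t [1,1]: t=1:−1/4 = -1/4; (3j)²=3/35 [(2 2 2; 1 1 -2)], sign=-1
I_A²/I_B² = (1/70)/(3/35) = 1/6

1/6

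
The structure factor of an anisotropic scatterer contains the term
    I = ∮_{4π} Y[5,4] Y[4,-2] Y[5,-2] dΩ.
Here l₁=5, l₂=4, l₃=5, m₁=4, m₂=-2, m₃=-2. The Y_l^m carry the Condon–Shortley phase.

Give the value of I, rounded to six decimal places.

Rules hold: Σm=0, L=14 even, 1≤5≤9.
N = 11·9·11 = 1089
Δ = 4!·6!·4!/15! = 1/3153150
Racah Σ t=0..4: t=0:+1/69120 t=1:−1/1728 t=2:+1/576 t=3:−1/1728 t=4:+1/69120 = 7/11520
⇒ 3j(5 4 5; 0 0 0)² = 2/143, sgn -1
Racah Σ t=0..1: t=0:+1/11520 t=1:−1/25920 = 1/20736
⇒ 3j(5 4 5; 4 -2 -2)² = 5/429, sgn -1
4πI² = N·(3j₀)²·(3jₘ)² = 30/169
I = +1·√(0.177515/4π) = 0.11885360

0.118854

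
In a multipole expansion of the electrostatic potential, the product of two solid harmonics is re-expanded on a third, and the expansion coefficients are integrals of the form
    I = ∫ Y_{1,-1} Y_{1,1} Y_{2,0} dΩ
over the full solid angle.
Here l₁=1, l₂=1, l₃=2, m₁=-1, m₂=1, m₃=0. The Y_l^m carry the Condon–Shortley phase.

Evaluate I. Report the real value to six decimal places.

Checks pass: Σm=0; 4 even; l₃=2∈[0,2].
(2·1+1)(2·1+1)(2·2+1) = 45
Δ: 0! 2! 2! / 5! → 1/30
sum: t=0:+1/1 = 1/1
3j²(1 1 2; 0 0 0) = Δ·Π!·Σ² = 2/15  (sign +1)
sum: t=0:+1/4 = 1/4
3j²(1 1 2; -1 1 0) = Δ·Π!·Σ² = 1/30  (sign +1)
combine: 4πI² = 45·2/15·1/30 = 1/5
take √, sign +1: I = 0.12615663

0.126157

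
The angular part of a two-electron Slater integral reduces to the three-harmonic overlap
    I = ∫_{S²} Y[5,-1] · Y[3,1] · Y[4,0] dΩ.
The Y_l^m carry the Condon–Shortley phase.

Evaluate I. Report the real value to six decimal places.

-0.086020

Rules hold: Σm=0, L=12 even, 2≤4≤8.
N = 11·7·9 = 693
Δ = 4!·6!·2!/13! = 1/180180
Racah Σ t=1..3: t=1:−1/576 t=2:+1/144 t=3:−1/576 = 1/288
⇒ 3j(5 3 4; 0 0 0)² = 20/1001, sgn +1
Racah Σ t=2..4: t=2:+1/384 t=3:−1/216 t=4:+1/2304 = -11/6912
⇒ 3j(5 3 4; -1 1 0)² = 11/1638, sgn -1
4πI² = N·(3j₀)²·(3jₘ)² = 110/1183
I = -1·√(0.0929839/4π) = -0.08601992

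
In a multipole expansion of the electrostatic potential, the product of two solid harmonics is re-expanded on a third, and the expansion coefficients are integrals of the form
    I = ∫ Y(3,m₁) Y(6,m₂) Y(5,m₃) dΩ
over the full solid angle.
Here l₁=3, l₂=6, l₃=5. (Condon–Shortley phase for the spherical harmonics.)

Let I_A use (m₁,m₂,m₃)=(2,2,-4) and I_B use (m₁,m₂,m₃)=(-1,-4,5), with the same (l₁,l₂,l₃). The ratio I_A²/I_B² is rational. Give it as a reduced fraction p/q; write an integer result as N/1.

5/6

l's match ⇒ only the (l;m) 3-j factors differ between A and B.
A: triangle coeff Δ(3,6,5) = 1/675675; Σ_t [0,1]: t=0:+1/967680 t=1:−1/60480 = -1/64512; (3j)²=15/1001 [(3 6 5; 2 2 -4)], sign=+1
B: triangle coeff Δ(3,6,5) = 1/675675; Σ_t [2,2]: t=2:+1/322560 = 1/322560; (3j)²=18/1001 [(3 6 5; -1 -4 5)], sign=+1
I_A²/I_B² = (15/1001)/(18/1001) = 5/6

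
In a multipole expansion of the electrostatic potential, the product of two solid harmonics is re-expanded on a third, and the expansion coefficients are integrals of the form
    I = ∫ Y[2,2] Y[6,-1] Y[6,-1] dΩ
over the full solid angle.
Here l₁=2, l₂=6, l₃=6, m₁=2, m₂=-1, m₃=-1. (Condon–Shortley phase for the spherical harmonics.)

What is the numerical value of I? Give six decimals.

Rules hold: Σm=0, L=14 even, 4≤6≤8.
N = 5·13·13 = 845
Δ = 2!·2!·10!/15! = 1/90090
Racah Σ t=0..2: t=0:+1/69120 t=1:−1/14400 t=2:+1/69120 = -7/172800
⇒ 3j(2 6 6; 0 0 0)² = 14/715, sgn -1
Racah Σ t=0..0: t=0:+1/57600 = 1/57600
⇒ 3j(2 6 6; 2 -1 -1)² = 21/715, sgn -1
4πI² = N·(3j₀)²·(3jₘ)² = 294/605
I = +1·√(0.48595/4π) = 0.19664868

0.196649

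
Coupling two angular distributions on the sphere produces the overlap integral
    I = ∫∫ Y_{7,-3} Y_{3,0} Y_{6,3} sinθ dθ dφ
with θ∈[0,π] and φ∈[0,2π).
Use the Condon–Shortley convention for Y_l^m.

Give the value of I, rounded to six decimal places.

-0.008134

Rules hold: Σm=0, L=16 even, 4≤6≤10.
N = 15·7·13 = 1365
Δ = 4!·10!·2!/17! = 1/2042040
Racah Σ t=1..3: t=1:−1/207360 t=2:+1/57600 t=3:−1/207360 = 1/129600
⇒ 3j(7 3 6; 0 0 0)² = 168/12155, sgn +1
Racah Σ t=1..3: t=1:−1/4354560 t=2:+1/322560 t=3:−1/362880 = 1/8709120
⇒ 3j(7 3 6; -3 0 3)² = 3/68068, sgn -1
4πI² = N·(3j₀)²·(3jₘ)² = 378/454597
I = -1·√(0.000831506/4π) = -0.00813444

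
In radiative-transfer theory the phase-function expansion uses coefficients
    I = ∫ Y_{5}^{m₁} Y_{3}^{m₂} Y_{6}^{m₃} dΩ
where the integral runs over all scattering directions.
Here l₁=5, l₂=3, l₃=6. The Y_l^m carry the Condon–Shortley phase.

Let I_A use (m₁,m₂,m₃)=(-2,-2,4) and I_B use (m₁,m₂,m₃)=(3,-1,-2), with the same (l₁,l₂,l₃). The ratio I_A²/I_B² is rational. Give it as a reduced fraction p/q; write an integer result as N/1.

l's match ⇒ only the (l;m) 3-j factors differ between A and B.
A: triangle coeff Δ(5,3,6) = 1/675675; Σ_t [0,1]: t=0:+1/60480 t=1:−1/34560 = -1/80640; (3j)²=6/1001 [(5 3 6; -2 -2 4)], sign=-1
B: triangle coeff Δ(5,3,6) = 1/675675; Σ_t [0,2]: t=0:+1/11520 t=1:−1/30240 t=2:+1/1935360 = 1/18432; (3j)²=7/429 [(5 3 6; 3 -1 -2)], sign=+1
I_A²/I_B² = (6/1001)/(7/429) = 18/49

18/49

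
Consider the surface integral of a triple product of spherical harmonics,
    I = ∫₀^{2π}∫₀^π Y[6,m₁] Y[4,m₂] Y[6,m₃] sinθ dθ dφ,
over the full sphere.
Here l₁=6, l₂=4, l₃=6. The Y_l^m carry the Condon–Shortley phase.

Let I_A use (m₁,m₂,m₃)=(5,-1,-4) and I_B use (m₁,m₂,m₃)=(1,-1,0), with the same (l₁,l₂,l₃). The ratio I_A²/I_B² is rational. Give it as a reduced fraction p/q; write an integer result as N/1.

33/28

l's match ⇒ only the (l;m) 3-j factors differ between A and B.
A: triangle coeff Δ(6,4,6) = 1/15315300; Σ_t [0,1]: t=0:+1/725760 t=1:−1/967680 = 1/2903040; (3j)²=5/3094 [(6 4 6; 5 -1 -4)], sign=+1
B: triangle coeff Δ(6,4,6) = 1/15315300; Σ_t [0,3]: t=0:+1/103680 t=1:−1/13824 t=2:+1/17280 t=3:−1/207360 = -1/103680; (3j)²=10/7293 [(6 4 6; 1 -1 0)], sign=-1
I_A²/I_B² = (5/3094)/(10/7293) = 33/28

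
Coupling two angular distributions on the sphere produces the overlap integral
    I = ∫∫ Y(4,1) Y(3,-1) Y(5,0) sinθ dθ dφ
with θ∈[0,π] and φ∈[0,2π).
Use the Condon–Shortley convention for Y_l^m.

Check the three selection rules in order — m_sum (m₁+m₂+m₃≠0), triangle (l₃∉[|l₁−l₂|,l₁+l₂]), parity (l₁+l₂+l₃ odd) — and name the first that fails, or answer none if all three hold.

m₁+m₂+m₃ = 1 − 1 + 0 = 0  ✓
triangle: |4−3|=1 ≤ l₃=5 ≤ 4+3=7  ✓
parity: l₁+l₂+l₃ = 12 is even  ✓

none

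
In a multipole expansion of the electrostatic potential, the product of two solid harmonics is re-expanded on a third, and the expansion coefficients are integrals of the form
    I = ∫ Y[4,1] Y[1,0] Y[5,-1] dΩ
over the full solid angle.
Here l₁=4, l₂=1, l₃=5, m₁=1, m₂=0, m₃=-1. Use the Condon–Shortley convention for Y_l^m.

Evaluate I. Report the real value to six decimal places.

m-sum 0 ✓  L=10 even ✓  3≤5≤5 ✓
Π(2lᵢ+1) = 9×3×11 = 297
triangle coeff Δ(4,1,5) = 1/495
Σ_t [0,0]: t=0:+1/576 = 1/576
(3j)²=5/99 [(4 1 5; 0 0 0)], sign=-1
Σ_t [0,0]: t=0:+1/720 = 1/720
(3j)²=8/165 [(4 1 5; 1 0 -1)], sign=+1
⇒ 4πI² = 8/11
I = (-1)√(8/11/(4π)) = -0.24057125

-0.240571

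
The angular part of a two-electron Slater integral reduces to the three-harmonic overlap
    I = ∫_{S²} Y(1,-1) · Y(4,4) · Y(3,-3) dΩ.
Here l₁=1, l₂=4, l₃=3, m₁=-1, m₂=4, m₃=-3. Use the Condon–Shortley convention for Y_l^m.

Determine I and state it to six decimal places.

m-sum 0 ✓  L=8 even ✓  3≤3≤5 ✓
Π(2lᵢ+1) = 3×9×7 = 189
triangle coeff Δ(1,4,3) = 1/252
Σ_t [1,1]: t=1:−1/36 = -1/36
(3j)²=4/63 [(1 4 3; 0 0 0)], sign=+1
Σ_t [2,2]: t=2:+1/1440 = 1/1440
(3j)²=1/9 [(1 4 3; -1 4 -3)], sign=+1
⇒ 4πI² = 4/3
I = (+1)√(4/3/(4π)) = 0.32573501

0.325735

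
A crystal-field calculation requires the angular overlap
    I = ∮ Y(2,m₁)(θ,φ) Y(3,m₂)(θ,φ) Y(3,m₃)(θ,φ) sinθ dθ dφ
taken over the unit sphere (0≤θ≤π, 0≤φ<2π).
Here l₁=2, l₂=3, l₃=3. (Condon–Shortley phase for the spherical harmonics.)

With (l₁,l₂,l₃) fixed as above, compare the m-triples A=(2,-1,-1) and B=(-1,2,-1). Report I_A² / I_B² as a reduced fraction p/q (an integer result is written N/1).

l's match ⇒ only the (l;m) 3-j factors differ between A and B.
A: triangle coeff Δ(2,3,3) = 1/3780; Σ_t [0,0]: t=0:+1/16 = 1/16; (3j)²=2/35 [(2 3 3; 2 -1 -1)], sign=+1
B: triangle coeff Δ(2,3,3) = 1/3780; Σ_t [1,2]: t=1:−1/48 t=2:+1/12 = 1/16; (3j)²=1/28 [(2 3 3; -1 2 -1)], sign=+1
I_A²/I_B² = (2/35)/(1/28) = 8/5

8/5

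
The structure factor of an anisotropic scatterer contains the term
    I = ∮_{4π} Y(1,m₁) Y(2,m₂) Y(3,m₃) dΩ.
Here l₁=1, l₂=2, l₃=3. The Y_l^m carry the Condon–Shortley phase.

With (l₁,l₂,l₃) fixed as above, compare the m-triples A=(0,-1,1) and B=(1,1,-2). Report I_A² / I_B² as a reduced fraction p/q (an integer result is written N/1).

Same 1,2,3: normalisation and zero-m 3j drop out of the ratio.
A: Δ: 0! 2! 4! / 7! → 1/105; sum: t=0:+1/6 = 1/6; 3j²(1 2 3; 0 -1 1) = Δ·Π!·Σ² = 8/105  (sign +1)
B: Δ: 0! 2! 4! / 7! → 1/105; sum: t=0:+1/12 = 1/12; 3j²(1 2 3; 1 1 -2) = Δ·Π!·Σ² = 2/21  (sign -1)
I_A²/I_B² = (8/105)/(2/21) = 4/5

4/5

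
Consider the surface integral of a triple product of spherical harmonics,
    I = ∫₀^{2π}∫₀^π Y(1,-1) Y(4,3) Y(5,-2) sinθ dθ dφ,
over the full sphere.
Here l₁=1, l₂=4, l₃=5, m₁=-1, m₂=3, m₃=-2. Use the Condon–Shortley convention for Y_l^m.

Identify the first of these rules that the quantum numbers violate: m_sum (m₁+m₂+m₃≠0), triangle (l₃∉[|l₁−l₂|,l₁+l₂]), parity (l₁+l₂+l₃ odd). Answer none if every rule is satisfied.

m₁+m₂+m₃ = -1 + 3 − 2 = 0  ✓
triangle: |1−4|=3 ≤ l₃=5 ≤ 1+4=5  ✓
parity: l₁+l₂+l₃ = 10 is even  ✓

none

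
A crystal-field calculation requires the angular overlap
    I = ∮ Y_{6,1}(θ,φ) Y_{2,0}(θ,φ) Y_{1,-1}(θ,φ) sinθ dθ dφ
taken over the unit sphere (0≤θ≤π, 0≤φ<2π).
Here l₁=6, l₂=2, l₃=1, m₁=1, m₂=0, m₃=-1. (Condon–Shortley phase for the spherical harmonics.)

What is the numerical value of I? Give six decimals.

0.000000

l₃=1 ∉ [4,8] — triangle fails ⇒ I = 0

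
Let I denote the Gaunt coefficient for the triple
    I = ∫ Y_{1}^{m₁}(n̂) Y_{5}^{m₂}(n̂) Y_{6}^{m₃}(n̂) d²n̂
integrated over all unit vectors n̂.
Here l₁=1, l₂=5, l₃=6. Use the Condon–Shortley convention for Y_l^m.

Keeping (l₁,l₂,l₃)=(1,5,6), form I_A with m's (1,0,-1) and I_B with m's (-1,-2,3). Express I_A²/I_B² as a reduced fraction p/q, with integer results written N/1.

7/12

Shared (l₁,l₂,l₃)=(1,5,6): N and (l;000)² cancel in I_A²/I_B².
A: Δ = 0!·2!·10!/13! = 1/858; Racah Σ t=0..0: t=0:+1/28800 = 1/28800; ⇒ 3j(1 5 6; 1 0 -1)² = 7/286, sgn -1
B: Δ = 0!·2!·10!/13! = 1/858; Racah Σ t=0..0: t=0:+1/60480 = 1/60480; ⇒ 3j(1 5 6; -1 -2 3)² = 6/143, sgn -1
I_A²/I_B² = (7/286)/(6/143) = 7/12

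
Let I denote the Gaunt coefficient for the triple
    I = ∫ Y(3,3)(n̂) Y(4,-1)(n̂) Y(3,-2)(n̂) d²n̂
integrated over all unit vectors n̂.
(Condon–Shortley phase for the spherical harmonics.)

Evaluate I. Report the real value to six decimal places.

m-sum 0 ✓  L=10 even ✓  1≤3≤7 ✓
Π(2lᵢ+1) = 7×9×7 = 441
triangle coeff Δ(3,4,3) = 1/34650
Σ_t [1,3]: t=1:−1/72 t=2:+1/16 t=3:−1/72 = 5/144
(3j)²=2/77 [(3 4 3; 0 0 0)], sign=-1
Σ_t [0,0]: t=0:+1/288 = 1/288
(3j)²=5/231 [(3 4 3; 3 -1 -2)], sign=-1
⇒ 4πI² = 30/121
I = (+1)√(30/121/(4π)) = 0.14046335

0.140463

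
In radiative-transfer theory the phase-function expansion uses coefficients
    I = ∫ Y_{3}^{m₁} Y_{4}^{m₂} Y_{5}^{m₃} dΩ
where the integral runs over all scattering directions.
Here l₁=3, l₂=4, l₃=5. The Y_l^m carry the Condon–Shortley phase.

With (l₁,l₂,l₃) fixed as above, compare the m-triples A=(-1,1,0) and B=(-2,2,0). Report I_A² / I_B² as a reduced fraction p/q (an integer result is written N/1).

1/320

Shared (l₁,l₂,l₃)=(3,4,5): N and (l;000)² cancel in I_A²/I_B².
A: Δ = 2!·4!·6!/13! = 1/180180; Racah Σ t=0..2: t=0:+1/5760 t=1:−1/288 t=2:+1/288 = 1/5760; ⇒ 3j(3 4 5; -1 1 0)² = 1/12012, sgn -1
B: Δ = 2!·4!·6!/13! = 1/180180; Racah Σ t=1..2: t=1:−1/2880 t=2:+1/576 = 1/720; ⇒ 3j(3 4 5; -2 2 0)² = 80/3003, sgn -1
I_A²/I_B² = (1/12012)/(80/3003) = 1/320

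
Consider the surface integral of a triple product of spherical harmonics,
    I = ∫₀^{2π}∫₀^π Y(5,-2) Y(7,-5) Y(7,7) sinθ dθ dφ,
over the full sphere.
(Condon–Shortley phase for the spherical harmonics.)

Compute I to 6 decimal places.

Σlᵢ=19 odd — θ-integrand is odd under cosθ→−cosθ; I=0

0.000000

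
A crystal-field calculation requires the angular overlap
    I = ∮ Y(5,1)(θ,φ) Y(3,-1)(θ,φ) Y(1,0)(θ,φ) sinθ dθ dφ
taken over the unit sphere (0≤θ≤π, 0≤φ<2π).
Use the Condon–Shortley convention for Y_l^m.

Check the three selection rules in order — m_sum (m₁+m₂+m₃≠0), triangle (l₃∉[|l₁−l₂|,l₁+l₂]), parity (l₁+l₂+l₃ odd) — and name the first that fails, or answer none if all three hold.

triangle

m₁+m₂+m₃ = 1 − 1 + 0 = 0  ✓
triangle: |5−3|=2 ≤ l₃=1 ≤ 5+3=8  ✗
parity: l₁+l₂+l₃ = 9 is odd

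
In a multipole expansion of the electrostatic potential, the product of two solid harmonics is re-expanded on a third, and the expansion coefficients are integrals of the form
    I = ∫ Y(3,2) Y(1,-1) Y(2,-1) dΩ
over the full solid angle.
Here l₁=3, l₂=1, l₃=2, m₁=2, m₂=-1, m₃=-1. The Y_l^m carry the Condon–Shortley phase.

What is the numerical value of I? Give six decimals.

0.261169

m-sum 0 ✓  L=6 even ✓  2≤2≤4 ✓
Π(2lᵢ+1) = 7×3×5 = 105
triangle coeff Δ(3,1,2) = 1/105
Σ_t [1,1]: t=1:−1/4 = -1/4
(3j)²=3/35 [(3 1 2; 0 0 0)], sign=-1
Σ_t [0,0]: t=0:+1/12 = 1/12
(3j)²=2/21 [(3 1 2; 2 -1 -1)], sign=-1
⇒ 4πI² = 6/7
I = (+1)√(6/7/(4π)) = 0.26116903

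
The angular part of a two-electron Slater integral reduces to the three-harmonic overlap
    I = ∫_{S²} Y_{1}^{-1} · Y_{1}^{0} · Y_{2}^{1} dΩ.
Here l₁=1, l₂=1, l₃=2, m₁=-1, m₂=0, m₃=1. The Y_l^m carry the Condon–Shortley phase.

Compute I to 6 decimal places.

-0.218510

m-sum 0 ✓  L=4 even ✓  0≤2≤2 ✓
Π(2lᵢ+1) = 3×3×5 = 45
triangle coeff Δ(1,1,2) = 1/30
Σ_t [0,0]: t=0:+1/1 = 1/1
(3j)²=2/15 [(1 1 2; 0 0 0)], sign=+1
Σ_t [0,0]: t=0:+1/2 = 1/2
(3j)²=1/10 [(1 1 2; -1 0 1)], sign=-1
⇒ 4πI² = 3/5
I = (-1)√(3/5/(4π)) = -0.21850969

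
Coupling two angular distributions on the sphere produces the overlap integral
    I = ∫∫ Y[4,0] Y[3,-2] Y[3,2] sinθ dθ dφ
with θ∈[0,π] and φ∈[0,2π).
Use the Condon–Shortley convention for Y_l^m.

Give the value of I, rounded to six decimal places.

Rules hold: Σm=0, L=10 even, 1≤3≤7.
N = 9·7·7 = 441
Δ = 4!·4!·2!/11! = 1/34650
Racah Σ t=1..3: t=1:−1/72 t=2:+1/16 t=3:−1/72 = 5/144
⇒ 3j(4 3 3; 0 0 0)² = 2/77, sgn -1
Racah Σ t=0..1: t=0:+1/576 t=1:−1/72 = -7/576
⇒ 3j(4 3 3; 0 -2 2)² = 7/198, sgn +1
4πI² = N·(3j₀)²·(3jₘ)² = 49/121
I = -1·√(0.404959/4π) = -0.17951487

-0.179515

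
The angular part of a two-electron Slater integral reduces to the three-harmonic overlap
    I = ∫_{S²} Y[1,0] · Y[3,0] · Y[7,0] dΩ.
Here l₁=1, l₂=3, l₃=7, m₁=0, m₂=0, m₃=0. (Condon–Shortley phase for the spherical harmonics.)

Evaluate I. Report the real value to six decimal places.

l₃=7 ∉ [2,4] — triangle fails ⇒ I = 0

0.000000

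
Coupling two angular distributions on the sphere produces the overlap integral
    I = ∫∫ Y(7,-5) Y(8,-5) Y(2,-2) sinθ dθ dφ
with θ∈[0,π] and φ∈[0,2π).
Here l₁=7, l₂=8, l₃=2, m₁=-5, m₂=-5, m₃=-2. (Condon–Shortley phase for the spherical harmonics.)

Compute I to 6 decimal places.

Σmᵢ = -12 ≠ 0, so the φ-integral vanishes; I = 0

0.000000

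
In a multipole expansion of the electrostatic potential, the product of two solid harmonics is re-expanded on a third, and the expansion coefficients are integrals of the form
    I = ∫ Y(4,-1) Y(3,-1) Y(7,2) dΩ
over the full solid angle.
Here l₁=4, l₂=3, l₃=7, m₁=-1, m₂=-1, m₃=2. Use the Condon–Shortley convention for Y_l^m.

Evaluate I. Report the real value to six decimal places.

m-sum 0 ✓  L=14 even ✓  1≤7≤7 ✓
Π(2lᵢ+1) = 9×7×15 = 945
triangle coeff Δ(4,3,7) = 1/45045
Σ_t [0,0]: t=0:+1/20736 = 1/20736
(3j)²=35/1287 [(4 3 7; 0 0 0)], sign=-1
Σ_t [0,0]: t=0:+1/34560 = 1/34560
(3j)²=4/143 [(4 3 7; -1 -1 2)], sign=-1
⇒ 4πI² = 14700/20449
I = (+1)√(14700/20449/(4π)) = 0.23917605

0.239176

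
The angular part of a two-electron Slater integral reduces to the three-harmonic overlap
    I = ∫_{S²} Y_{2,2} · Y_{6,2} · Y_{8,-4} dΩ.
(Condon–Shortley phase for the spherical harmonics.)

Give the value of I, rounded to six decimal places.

Rules hold: Σm=0, L=16 even, 4≤8≤8.
N = 5·13·17 = 1105
Δ = 0!·4!·12!/17! = 1/30940
Racah Σ t=0..0: t=0:+1/2073600 = 1/2073600
⇒ 3j(2 6 8; 0 0 0)² = 28/1105, sgn +1
Racah Σ t=0..0: t=0:+1/23224320 = 1/23224320
⇒ 3j(2 6 8; 2 2 -4)² = 99/6188, sgn +1
4πI² = N·(3j₀)²·(3jₘ)² = 99/221
I = +1·√(0.447964/4π) = 0.18880632

0.188806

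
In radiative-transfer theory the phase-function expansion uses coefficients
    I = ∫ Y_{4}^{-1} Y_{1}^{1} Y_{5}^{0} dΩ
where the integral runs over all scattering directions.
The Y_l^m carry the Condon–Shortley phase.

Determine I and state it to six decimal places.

0.155288

Rules hold: Σm=0, L=10 even, 3≤5≤5.
N = 9·3·11 = 297
Δ = 0!·8!·2!/11! = 1/495
Racah Σ t=0..0: t=0:+1/576 = 1/576
⇒ 3j(4 1 5; 0 0 0)² = 5/99, sgn -1
Racah Σ t=0..0: t=0:+1/1440 = 1/1440
⇒ 3j(4 1 5; -1 1 0)² = 2/99, sgn -1
4πI² = N·(3j₀)²·(3jₘ)² = 10/33
I = +1·√(0.30303/4π) = 0.15528807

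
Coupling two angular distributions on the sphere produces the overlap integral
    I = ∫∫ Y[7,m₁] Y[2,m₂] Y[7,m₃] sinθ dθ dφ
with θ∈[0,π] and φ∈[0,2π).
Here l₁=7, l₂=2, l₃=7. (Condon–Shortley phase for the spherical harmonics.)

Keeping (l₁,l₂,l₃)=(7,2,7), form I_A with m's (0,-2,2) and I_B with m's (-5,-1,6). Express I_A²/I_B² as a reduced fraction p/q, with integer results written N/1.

1512/1573

Shared (l₁,l₂,l₃)=(7,2,7): N and (l;000)² cancel in I_A²/I_B².
A: Δ = 2!·12!·2!/17! = 1/185640; Racah Σ t=0..0: t=0:+1/2419200 = 1/2419200; ⇒ 3j(7 2 7; 0 -2 2)² = 27/1105, sgn -1
B: Δ = 2!·12!·2!/17! = 1/185640; Racah Σ t=0..1: t=0:+1/958003200 t=1:−1/79833600 = -1/87091200; ⇒ 3j(7 2 7; -5 -1 6)² = 121/4760, sgn +1
I_A²/I_B² = (27/1105)/(121/4760) = 1512/1573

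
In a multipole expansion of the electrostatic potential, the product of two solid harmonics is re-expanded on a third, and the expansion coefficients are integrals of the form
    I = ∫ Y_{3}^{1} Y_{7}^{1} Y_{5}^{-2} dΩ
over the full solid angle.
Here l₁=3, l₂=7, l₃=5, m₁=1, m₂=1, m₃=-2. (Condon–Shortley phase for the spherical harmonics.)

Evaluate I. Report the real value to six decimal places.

l₁+l₂+l₃=15 is odd: 3j(l;000)=0 ⇒ I=0

0.000000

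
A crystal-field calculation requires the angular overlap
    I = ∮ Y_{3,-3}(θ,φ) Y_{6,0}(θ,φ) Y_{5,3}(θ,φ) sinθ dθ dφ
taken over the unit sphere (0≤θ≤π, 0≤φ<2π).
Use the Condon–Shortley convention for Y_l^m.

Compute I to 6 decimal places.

-0.110086

m-sum 0 ✓  L=14 even ✓  3≤5≤9 ✓
Π(2lᵢ+1) = 7×13×11 = 1001
triangle coeff Δ(3,6,5) = 1/675675
Σ_t [1,3]: t=1:−1/8640 t=2:+1/2304 t=3:−1/8640 = 7/34560
(3j)²=7/429 [(3 6 5; 0 0 0)], sign=-1
Σ_t [4,4]: t=4:+1/69120 = 1/69120
(3j)²=4/429 [(3 6 5; -3 0 3)], sign=+1
⇒ 4πI² = 196/1287
I = (-1)√(196/1287/(4π)) = -0.11008644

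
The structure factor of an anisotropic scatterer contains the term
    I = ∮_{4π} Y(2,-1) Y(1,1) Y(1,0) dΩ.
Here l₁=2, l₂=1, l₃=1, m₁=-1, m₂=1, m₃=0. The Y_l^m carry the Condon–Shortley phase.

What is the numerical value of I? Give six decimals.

-0.218510

m-sum 0 ✓  L=4 even ✓  1≤1≤3 ✓
Π(2lᵢ+1) = 5×3×3 = 45
triangle coeff Δ(2,1,1) = 1/30
Σ_t [1,1]: t=1:−1/1 = -1/1
(3j)²=2/15 [(2 1 1; 0 0 0)], sign=+1
Σ_t [2,2]: t=2:+1/2 = 1/2
(3j)²=1/10 [(2 1 1; -1 1 0)], sign=-1
⇒ 4πI² = 3/5
I = (-1)√(3/5/(4π)) = -0.21850969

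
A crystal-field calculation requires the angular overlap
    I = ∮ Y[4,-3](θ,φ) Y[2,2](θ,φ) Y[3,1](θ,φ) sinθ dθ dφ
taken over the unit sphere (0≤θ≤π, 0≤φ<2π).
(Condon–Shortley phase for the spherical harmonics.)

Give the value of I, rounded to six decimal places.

Σlᵢ=9 odd — θ-integrand is odd under cosθ→−cosθ; I=0

0.000000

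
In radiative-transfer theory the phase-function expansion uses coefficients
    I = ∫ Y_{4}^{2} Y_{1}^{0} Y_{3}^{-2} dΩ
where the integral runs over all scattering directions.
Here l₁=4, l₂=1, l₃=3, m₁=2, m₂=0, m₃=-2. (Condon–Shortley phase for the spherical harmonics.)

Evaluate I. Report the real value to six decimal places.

0.213244

Checks pass: Σm=0; 8 even; l₃=3∈[3,5].
(2·4+1)(2·1+1)(2·3+1) = 189
Δ: 2! 6! 0! / 9! → 1/252
sum: t=1:−1/36 = -1/36
3j²(4 1 3; 0 0 0) = Δ·Π!·Σ² = 4/63  (sign +1)
sum: t=1:−1/120 = -1/120
3j²(4 1 3; 2 0 -2) = Δ·Π!·Σ² = 1/21  (sign +1)
combine: 4πI² = 189·4/63·1/21 = 4/7
take √, sign +1: I = 0.21324362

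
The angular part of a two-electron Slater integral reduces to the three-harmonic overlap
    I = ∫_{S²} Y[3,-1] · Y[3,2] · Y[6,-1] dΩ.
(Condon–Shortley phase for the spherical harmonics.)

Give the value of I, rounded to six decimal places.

-0.121471

m-sum 0 ✓  L=12 even ✓  0≤6≤6 ✓
Π(2lᵢ+1) = 7×7×13 = 637
triangle coeff Δ(3,3,6) = 1/12012
Σ_t [0,0]: t=0:+1/1296 = 1/1296
(3j)²=100/3003 [(3 3 6; 0 0 0)], sign=+1
Σ_t [0,0]: t=0:+1/5760 = 1/5760
(3j)²=5/572 [(3 3 6; -1 2 -1)], sign=-1
⇒ 4πI² = 875/4719
I = (-1)√(875/4719/(4π)) = -0.12147142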